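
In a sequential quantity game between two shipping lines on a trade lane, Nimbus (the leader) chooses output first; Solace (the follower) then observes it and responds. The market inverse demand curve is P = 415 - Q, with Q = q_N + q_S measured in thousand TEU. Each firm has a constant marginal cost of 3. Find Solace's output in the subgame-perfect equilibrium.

Solve by backward induction. Given q_N, the follower Solace maximises π_S = (415 - q_N - q_S)q_S - 3q_S.
Setting the follower's marginal profit to zero, 412 - q_N - 2q_S = 0, i.e. q_S = (412 - q_N)/2.
The leader anticipates this reaction. Substituting into P = 415 - Q gives P = 209 - (1/2)q_N, so π_N = (209 - (1/2)q_N)q_N - 3q_N.
Leader FOC: 206 - q_N = 0, so q_N = 206.
Then q_S = (412 - 206)/2 = 103.

103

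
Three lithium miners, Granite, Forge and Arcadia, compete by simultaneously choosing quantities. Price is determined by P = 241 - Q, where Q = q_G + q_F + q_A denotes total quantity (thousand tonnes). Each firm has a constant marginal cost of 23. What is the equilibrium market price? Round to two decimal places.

77.50

A representative firm's profit is π_i = q_i(241 - Q) - 23q_i.
First-order condition (treating rivals' output as given): 218 - 2q_i - Σ_{j≠i} q_j = 0.
With identical firms every q_j equals q_i, so Σ_{j≠i} q_j = 2q_i and 218 = 4q_i, giving q_i = 109/2.
Total output Q = 327/2, so price P = 241 - 327/2 = 155/2.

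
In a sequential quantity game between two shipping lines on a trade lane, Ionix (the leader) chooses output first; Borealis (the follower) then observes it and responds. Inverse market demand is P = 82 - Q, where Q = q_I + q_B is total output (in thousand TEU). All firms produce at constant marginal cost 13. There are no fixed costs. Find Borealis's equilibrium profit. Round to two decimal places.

297.56

The follower Borealis best-responds to any q_I: π_B = (82 - Q)q_B - 13q_B.
Setting the follower's marginal profit to zero, 69 - q_I - 2q_B = 0, i.e. q_B = (69 - q_I)/2.
The leader anticipates this reaction. Substituting into P = 82 - Q gives P = 95/2 - (1/2)q_I, so π_I = (95/2 - (1/2)q_I)q_I - 13q_I.
Leader FOC: 69/2 - q_I = 0, so q_I = 69/2.
Then q_B = (69 - 69/2)/2 = 69/4.
Price P = 82 - 207/4 = 121/4.
Borealis's profit: (121/4 - 13)·(69/4) = 297.5625.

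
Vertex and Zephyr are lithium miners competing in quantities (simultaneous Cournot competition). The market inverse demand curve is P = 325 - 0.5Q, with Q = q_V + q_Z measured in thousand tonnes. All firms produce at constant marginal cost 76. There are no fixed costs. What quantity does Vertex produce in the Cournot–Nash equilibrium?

166

A representative firm's profit is π_i = q_i(325 - 0.5Q) - 76q_i.
First-order condition (treating rivals' output as given): 249 - q_i - (1/2)q_j = 0.
With identical firms every q_j equals q_i, so q_j = q_i and 249 = (3/2)q_i, giving q_i = 166.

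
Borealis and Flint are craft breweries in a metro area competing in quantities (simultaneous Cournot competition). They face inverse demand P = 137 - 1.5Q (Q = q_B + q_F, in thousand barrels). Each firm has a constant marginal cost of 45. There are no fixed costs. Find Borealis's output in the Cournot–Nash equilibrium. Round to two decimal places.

20.44

Each firm earns π_i = (137 - 1.5Q)q_i - 45q_i.
First-order condition (treating rivals' output as given): 92 - 3q_i - (3/2)q_j = 0.
By symmetry each firm produces the same amount; substituting q_j = q_i yields q_i = 92/(9/2) = 184/9.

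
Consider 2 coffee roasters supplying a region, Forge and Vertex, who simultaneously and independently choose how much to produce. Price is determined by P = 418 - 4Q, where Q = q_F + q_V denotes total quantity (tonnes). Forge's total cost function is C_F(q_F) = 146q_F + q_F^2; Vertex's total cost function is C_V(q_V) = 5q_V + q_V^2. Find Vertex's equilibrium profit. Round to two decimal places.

6557.37

Forge's profit: π_F = (418 - 4Q)q_F - (146q_F + q_F²). Setting ∂π_F/∂q_F = 0: 272 - 10q_F - 4(q_V) = 0.
Vertex's first-order condition: 413 - 10q_V - 4(q_F) = 0.
So q_F = (272 - 4q_V)/10 and q_V = (413 - 4q_F)/10.
Substituting one into the other gives q_F = 89/7 and q_V = 507/14.
Price P = 418 - 4·(685/14) = 1556/7.
Vertex's profit: (1556/7)·(507/14) - 5·(507/14) - (507/14)² = 6557.3724.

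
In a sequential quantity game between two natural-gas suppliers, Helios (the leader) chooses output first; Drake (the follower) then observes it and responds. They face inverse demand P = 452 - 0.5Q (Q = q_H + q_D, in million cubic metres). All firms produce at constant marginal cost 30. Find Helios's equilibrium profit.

44521

The follower Drake best-responds to any q_H: π_D = (452 - 0.5Q)q_D - 30q_D.
Setting the follower's marginal profit to zero, 422 - (1/2)q_H - q_D = 0, i.e. q_D = (422 - (1/2)q_H).
Helios substitutes q_D(q_H) into its own profit: π_H = q_H(452 - (1/2)q_H - (422 - (1/2)q_H)/2) - 30q_H = (241 - (1/4)q_H)q_H - 30q_H.
Maximising: ∂π_H/∂q_H = 211 - (1/2)q_H = 0, giving q_H = 422.
Then q_D = (422 - (1/2)·422) = 211.
Price P = 452 - (1/2)·633 = 271/2.
Helios's profit: (271/2 - 30)·422 = 44521.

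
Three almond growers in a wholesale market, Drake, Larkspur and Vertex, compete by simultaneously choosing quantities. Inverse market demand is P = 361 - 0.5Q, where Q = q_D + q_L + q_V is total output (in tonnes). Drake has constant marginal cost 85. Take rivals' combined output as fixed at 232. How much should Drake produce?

With rivals' combined output fixed at 232, Drake's profit is π_D = (361 - (1/2)·232 - (1/2)q_D)q_D - (85q_D) = (245 - (1/2)q_D)q_D - (85q_D).
∂π_D/∂q_D = 160 - q_D = 0, so q_D = 160.

160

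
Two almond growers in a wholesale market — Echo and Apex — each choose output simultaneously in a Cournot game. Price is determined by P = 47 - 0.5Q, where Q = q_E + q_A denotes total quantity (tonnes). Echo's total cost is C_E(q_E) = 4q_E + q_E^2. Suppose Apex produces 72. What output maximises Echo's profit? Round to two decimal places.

With the rival's output fixed at 72, Echo's profit is π_E = (47 - (1/2)·72 - (1/2)q_E)q_E - (4q_E + q_E²) = (11 - (1/2)q_E)q_E - (4q_E + q_E²).
∂π_E/∂q_E = 7 - 3q_E = 0, so q_E = 7/3.

2.33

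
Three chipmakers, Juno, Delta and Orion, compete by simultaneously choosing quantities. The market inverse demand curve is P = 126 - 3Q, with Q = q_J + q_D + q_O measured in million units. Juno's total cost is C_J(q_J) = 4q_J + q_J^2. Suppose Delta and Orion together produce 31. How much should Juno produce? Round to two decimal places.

With rivals' combined output fixed at 31, Juno's profit is π_J = (126 - 3·31 - 3q_J)q_J - (4q_J + q_J²) = (33 - 3q_J)q_J - (4q_J + q_J²).
∂π_J/∂q_J = 29 - 8q_J = 0, so q_J = 29/8.

3.63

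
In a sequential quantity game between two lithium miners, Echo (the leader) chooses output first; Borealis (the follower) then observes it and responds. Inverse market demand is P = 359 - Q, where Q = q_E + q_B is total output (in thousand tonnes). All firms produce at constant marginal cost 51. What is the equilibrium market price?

Solve by backward induction. Given q_E, the follower Borealis maximises π_B = (359 - q_E - q_B)q_B - 51q_B.
∂π_B/∂q_B = 308 - q_E - 2q_B = 0 gives the reaction function q_B = (308 - q_E)/2.
Echo substitutes q_B(q_E) into its own profit: π_E = q_E(359 - q_E - (308 - q_E)/2) - 51q_E = (205 - (1/2)q_E)q_E - 51q_E.
Maximising: ∂π_E/∂q_E = 154 - q_E = 0, giving q_E = 154.
Then q_B = (308 - 154)/2 = 77.
Total output Q = 231, so price P = 359 - 231 = 128.

128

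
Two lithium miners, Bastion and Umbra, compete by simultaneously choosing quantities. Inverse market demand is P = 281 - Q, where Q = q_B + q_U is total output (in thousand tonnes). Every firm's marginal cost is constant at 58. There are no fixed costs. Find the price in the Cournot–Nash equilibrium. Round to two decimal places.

132.33

Each firm earns π_i = (281 - Q)q_i - 58q_i.
First-order condition (treating rivals' output as given): 223 - 2q_i - q_j = 0.
By symmetry each firm produces the same amount; substituting q_j = q_i yields q_i = 223/3.
Total output Q = 446/3, so price P = 281 - 446/3 = 397/3.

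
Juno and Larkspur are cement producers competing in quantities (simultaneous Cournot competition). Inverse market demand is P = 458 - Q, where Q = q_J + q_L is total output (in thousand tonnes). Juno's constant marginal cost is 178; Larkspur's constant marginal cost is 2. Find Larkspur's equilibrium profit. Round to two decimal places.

Juno's profit: π_J = (458 - Q)q_J - (178q_J). Setting ∂π_J/∂q_J = 0: 280 - 2q_J - (q_L) = 0.
Larkspur's first-order condition: 456 - 2q_L - (q_J) = 0.
So q_J = (280 - q_L)/2 and q_L = (456 - q_J)/2.
Solving the pair: q_J = 104/3, q_L = 632/3.
Price P = 458 - 736/3 = 638/3.
Larkspur's profit: (638/3 - 2)·(632/3) = 44380.4444.

44380.44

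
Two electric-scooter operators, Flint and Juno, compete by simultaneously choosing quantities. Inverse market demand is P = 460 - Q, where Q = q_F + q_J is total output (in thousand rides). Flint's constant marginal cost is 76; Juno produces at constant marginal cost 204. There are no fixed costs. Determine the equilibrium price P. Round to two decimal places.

Flint's profit: π_F = (460 - Q)q_F - (76q_F). Setting ∂π_F/∂q_F = 0: 384 - 2q_F - (q_J) = 0.
Juno's first-order condition: 256 - 2q_J - (q_F) = 0.
Best responses: q_F = (384 - q_J)/2, q_J = (256 - q_F)/2.
Substituting one into the other gives q_F = 512/3 and q_J = 128/3.
Total output Q = 640/3, so price P = 460 - 640/3 = 740/3.

246.67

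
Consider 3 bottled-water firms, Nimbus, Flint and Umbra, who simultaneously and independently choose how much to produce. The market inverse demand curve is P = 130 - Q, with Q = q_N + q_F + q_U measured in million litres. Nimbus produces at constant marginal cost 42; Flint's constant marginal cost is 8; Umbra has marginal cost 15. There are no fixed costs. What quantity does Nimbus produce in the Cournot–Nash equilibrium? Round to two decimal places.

Nimbus's profit: π_N = (130 - Q)q_N - (42q_N). Setting ∂π_N/∂q_N = 0: 88 - 2q_N - (q_F + q_U) = 0.
Flint's profit: π_F = (130 - Q)q_F - (8q_F). Setting ∂π_F/∂q_F = 0: 122 - 2q_F - (q_N + q_U) = 0.
Umbra's first-order condition: 115 - 2q_U - (q_N + q_F) = 0.
Adding the 3 conditions: 325 − 2Q − 2Q = 0, i.e. Q = 325/4.
Back-substituting: q_N = (88 − 325/4) = 27/4, q_F = (122 − 325/4) = 163/4, q_U = (115 − 325/4) = 135/4.

6.75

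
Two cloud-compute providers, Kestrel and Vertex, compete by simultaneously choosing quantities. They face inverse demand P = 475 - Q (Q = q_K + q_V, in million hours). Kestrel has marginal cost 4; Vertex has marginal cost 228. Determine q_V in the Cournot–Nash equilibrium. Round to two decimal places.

7.67

Kestrel's profit: π_K = (475 - Q)q_K - (4q_K). Setting ∂π_K/∂q_K = 0: 471 - 2q_K - (q_V) = 0.
Vertex's first-order condition: 247 - 2q_V - (q_K) = 0.
So q_K = (471 - q_V)/2 and q_V = (247 - q_K)/2.
Solving the pair: q_K = 695/3, q_V = 23/3.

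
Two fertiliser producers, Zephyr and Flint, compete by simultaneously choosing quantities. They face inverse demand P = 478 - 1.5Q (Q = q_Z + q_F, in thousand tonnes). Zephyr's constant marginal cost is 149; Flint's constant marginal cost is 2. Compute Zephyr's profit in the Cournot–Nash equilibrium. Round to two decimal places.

Zephyr's profit: π_Z = (478 - 1.5Q)q_Z - (149q_Z). Setting ∂π_Z/∂q_Z = 0: 329 - 3q_Z - (3/2)(q_F) = 0.
Flint's profit: π_F = (478 - 1.5Q)q_F - (2q_F). Setting ∂π_F/∂q_F = 0: 476 - 3q_F - (3/2)(q_Z) = 0.
Best responses: q_Z = (329 - (3/2)q_F)/3, q_F = (476 - (3/2)q_Z)/3.
Substituting one into the other gives q_Z = 364/9 and q_F = 1246/9.
Price P = 478 - (3/2)·(1610/9) = 629/3.
Zephyr's profit: (629/3 - 149)·(364/9) = 2453.6296.

2453.63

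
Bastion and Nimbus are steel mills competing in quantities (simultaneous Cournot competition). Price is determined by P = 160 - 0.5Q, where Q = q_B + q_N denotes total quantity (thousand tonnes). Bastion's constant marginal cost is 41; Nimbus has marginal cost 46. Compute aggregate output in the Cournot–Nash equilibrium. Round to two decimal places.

Bastion's profit: π_B = (160 - 0.5Q)q_B - (41q_B). Setting ∂π_B/∂q_B = 0: 119 - q_B - (1/2)(q_N) = 0.
Nimbus's profit: π_N = (160 - 0.5Q)q_N - (46q_N). Setting ∂π_N/∂q_N = 0: 114 - q_N - (1/2)(q_B) = 0.
Rearranging gives the reaction functions q_B = (119 - (1/2)q_N) and q_N = (114 - (1/2)q_B).
Substituting one into the other gives q_B = 248/3 and q_N = 218/3.
Total output Q = 248/3 + 218/3 = 466/3.

155.33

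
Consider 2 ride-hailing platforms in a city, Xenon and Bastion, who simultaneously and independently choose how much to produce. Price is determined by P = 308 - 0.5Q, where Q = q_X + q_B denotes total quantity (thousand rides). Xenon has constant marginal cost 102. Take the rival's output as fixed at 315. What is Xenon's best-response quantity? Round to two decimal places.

48.50

With the rival's output fixed at 315, Xenon's profit is π_X = (308 - (1/2)·315 - (1/2)q_X)q_X - (102q_X) = (301/2 - (1/2)q_X)q_X - (102q_X).
∂π_X/∂q_X = 97/2 - q_X = 0, so q_X = 97/2.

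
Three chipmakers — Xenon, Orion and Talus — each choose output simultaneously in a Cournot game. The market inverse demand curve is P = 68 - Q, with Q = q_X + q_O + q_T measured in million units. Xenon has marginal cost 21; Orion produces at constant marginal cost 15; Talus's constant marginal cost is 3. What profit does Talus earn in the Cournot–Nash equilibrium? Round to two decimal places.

564.06

Xenon's profit: π_X = (68 - Q)q_X - (21q_X). Setting ∂π_X/∂q_X = 0: 47 - 2q_X - (q_O + q_T) = 0.
Orion's profit: π_O = (68 - Q)q_O - (15q_O). Setting ∂π_O/∂q_O = 0: 53 - 2q_O - (q_X + q_T) = 0.
Talus's first-order condition: 65 - 2q_T - (q_X + q_O) = 0.
Adding the 3 conditions: 165 − 2Q − 2Q = 0, i.e. Q = 165/4.
Back-substituting: q_X = (47 − 165/4) = 23/4, q_O = (53 − 165/4) = 47/4, q_T = (65 − 165/4) = 95/4.
Price P = 68 - 165/4 = 107/4.
Talus's profit: (107/4 - 3)·(95/4) = 564.0625.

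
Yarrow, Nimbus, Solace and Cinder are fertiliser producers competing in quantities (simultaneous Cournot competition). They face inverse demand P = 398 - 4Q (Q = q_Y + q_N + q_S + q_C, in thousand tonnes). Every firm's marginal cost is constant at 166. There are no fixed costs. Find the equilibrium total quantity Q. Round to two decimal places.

46.40

A representative firm's profit is π_i = q_i(398 - 4Q) - 166q_i.
First-order condition (treating rivals' output as given): 232 - 8q_i - 4·Σ_{j≠i} q_j = 0.
By symmetry each firm produces the same amount; substituting Σ_{j≠i} q_j = 3q_i yields q_i = 232/20 = 58/5.
Total output Q = 58/5 + 58/5 + 58/5 + 58/5 = 232/5.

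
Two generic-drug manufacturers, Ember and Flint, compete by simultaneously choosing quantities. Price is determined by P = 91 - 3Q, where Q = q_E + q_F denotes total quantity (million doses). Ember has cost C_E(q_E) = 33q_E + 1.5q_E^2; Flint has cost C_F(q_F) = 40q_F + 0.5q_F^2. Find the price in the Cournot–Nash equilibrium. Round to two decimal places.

Ember's profit: π_E = (91 - 3Q)q_E - (33q_E + (3/2)q_E²). Setting ∂π_E/∂q_E = 0: 58 - 9q_E - 3(q_F) = 0.
Flint's profit: π_F = (91 - 3Q)q_F - (40q_F + (1/2)q_F²). Setting ∂π_F/∂q_F = 0: 51 - 7q_F - 3(q_E) = 0.
Best responses: q_E = (58 - 3q_F)/9, q_F = (51 - 3q_E)/7.
Substituting one into the other gives q_E = 253/54 and q_F = 95/18.
Total output Q = 269/27, so price P = 91 - 3·(269/27) = 550/9.

61.11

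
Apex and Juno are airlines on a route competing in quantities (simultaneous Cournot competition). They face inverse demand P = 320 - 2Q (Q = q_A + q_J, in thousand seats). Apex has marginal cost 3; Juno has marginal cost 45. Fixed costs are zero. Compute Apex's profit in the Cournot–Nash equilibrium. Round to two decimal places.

7160.06

Apex's profit: π_A = (320 - 2Q)q_A - (3q_A). Setting ∂π_A/∂q_A = 0: 317 - 4q_A - 2(q_J) = 0.
Juno's profit: π_J = (320 - 2Q)q_J - (45q_J). Setting ∂π_J/∂q_J = 0: 275 - 4q_J - 2(q_A) = 0.
Best responses: q_A = (317 - 2q_J)/4, q_J = (275 - 2q_A)/4.
Substituting one into the other gives q_A = 359/6 and q_J = 233/6.
Price P = 320 - 2·(296/3) = 368/3.
Apex's profit: (368/3 - 3)·(359/6) = 7160.0556.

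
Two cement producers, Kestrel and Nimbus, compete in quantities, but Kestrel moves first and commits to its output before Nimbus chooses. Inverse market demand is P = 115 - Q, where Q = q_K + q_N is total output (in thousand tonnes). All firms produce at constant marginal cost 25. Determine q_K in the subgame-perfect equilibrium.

The follower Nimbus best-responds to any q_K: π_N = (115 - Q)q_N - 25q_N.
∂π_N/∂q_N = 90 - q_K - 2q_N = 0 gives the reaction function q_N = (90 - q_K)/2.
The leader anticipates this reaction. Substituting into P = 115 - Q gives P = 70 - (1/2)q_K, so π_K = (70 - (1/2)q_K)q_K - 25q_K.
Leader FOC: 45 - q_K = 0, so q_K = 45.
Then q_N = (90 - 45)/2 = 45/2.

45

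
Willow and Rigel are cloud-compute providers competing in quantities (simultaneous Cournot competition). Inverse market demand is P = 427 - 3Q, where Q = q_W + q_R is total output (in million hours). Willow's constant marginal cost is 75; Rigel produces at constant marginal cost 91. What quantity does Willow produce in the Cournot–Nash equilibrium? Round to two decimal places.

40.89

Willow's profit: π_W = (427 - 3Q)q_W - (75q_W). Setting ∂π_W/∂q_W = 0: 352 - 6q_W - 3(q_R) = 0.
Rigel's profit: π_R = (427 - 3Q)q_R - (91q_R). Setting ∂π_R/∂q_R = 0: 336 - 6q_R - 3(q_W) = 0.
So q_W = (352 - 3q_R)/6 and q_R = (336 - 3q_W)/6.
Substituting one into the other gives q_W = 368/9 and q_R = 320/9.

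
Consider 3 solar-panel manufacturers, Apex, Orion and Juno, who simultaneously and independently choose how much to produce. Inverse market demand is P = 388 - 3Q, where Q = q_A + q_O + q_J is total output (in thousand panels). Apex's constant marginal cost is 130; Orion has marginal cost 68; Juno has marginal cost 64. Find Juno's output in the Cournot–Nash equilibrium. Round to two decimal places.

32.83

Apex's profit: π_A = (388 - 3Q)q_A - (130q_A). Setting ∂π_A/∂q_A = 0: 258 - 6q_A - 3(q_O + q_J) = 0.
Orion's first-order condition: 320 - 6q_O - 3(q_A + q_J) = 0.
Juno's profit: π_J = (388 - 3Q)q_J - (64q_J). Setting ∂π_J/∂q_J = 0: 324 - 6q_J - 3(q_A + q_O) = 0.
Adding the 3 conditions: 902 − 6Q − 6Q = 0, i.e. Q = 451/6.
Back-substituting: q_A = (258 − 451/2)/3 = 65/6, q_O = (320 − 451/2)/3 = 63/2, q_J = (324 − 451/2)/3 = 197/6.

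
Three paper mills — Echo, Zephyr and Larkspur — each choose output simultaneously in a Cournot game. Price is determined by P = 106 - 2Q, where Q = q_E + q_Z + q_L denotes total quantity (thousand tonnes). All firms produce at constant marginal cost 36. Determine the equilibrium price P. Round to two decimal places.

Each firm earns π_i = (106 - 2Q)q_i - 36q_i.
First-order condition (treating rivals' output as given): 70 - 4q_i - 2·Σ_{j≠i} q_j = 0.
With identical firms every q_j equals q_i, so Σ_{j≠i} q_j = 2q_i and 70 = 8q_i, giving q_i = 35/4.
Total output Q = 105/4, so price P = 106 - 2·(105/4) = 107/2.

53.50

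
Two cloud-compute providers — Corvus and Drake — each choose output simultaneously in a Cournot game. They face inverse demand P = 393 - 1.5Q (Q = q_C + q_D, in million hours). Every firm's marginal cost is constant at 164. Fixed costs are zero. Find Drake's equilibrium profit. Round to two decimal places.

3884.52

Each firm earns π_i = (393 - 1.5Q)q_i - 164q_i.
First-order condition (treating rivals' output as given): 229 - 3q_i - (3/2)q_j = 0.
With identical firms every q_j equals q_i, so q_j = q_i and 229 = (9/2)q_i, giving q_i = 458/9.
Price P = 393 - (3/2)·(916/9) = 721/3.
Drake's profit: (721/3 - 164)·(458/9) = 3884.5185.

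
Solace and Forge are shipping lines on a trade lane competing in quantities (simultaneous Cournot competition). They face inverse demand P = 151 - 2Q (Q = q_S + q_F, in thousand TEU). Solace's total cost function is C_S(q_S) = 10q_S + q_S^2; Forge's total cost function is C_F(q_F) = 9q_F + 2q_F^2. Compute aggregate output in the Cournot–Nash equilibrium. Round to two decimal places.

Solace's profit: π_S = (151 - 2Q)q_S - (10q_S + q_S²). Setting ∂π_S/∂q_S = 0: 141 - 6q_S - 2(q_F) = 0.
Forge's profit: π_F = (151 - 2Q)q_F - (9q_F + 2q_F²). Setting ∂π_F/∂q_F = 0: 142 - 8q_F - 2(q_S) = 0.
Best responses: q_S = (141 - 2q_F)/6, q_F = (142 - 2q_S)/8.
Solving the pair: q_S = 211/11, q_F = 285/22.
Total output Q = 211/11 + 285/22 = 707/22.

32.14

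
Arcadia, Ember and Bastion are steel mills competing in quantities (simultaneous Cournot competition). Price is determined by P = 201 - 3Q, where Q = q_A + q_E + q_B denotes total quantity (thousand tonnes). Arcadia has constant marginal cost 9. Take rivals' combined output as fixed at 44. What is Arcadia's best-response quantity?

10

With rivals' combined output fixed at 44, Arcadia's profit is π_A = (201 - 3·44 - 3q_A)q_A - (9q_A) = (69 - 3q_A)q_A - (9q_A).
∂π_A/∂q_A = 60 - 6q_A = 0, so q_A = 10.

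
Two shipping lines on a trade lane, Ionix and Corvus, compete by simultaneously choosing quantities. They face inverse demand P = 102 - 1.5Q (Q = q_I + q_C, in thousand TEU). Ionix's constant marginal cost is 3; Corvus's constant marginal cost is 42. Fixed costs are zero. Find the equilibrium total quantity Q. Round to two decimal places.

35.33

Ionix's profit: π_I = (102 - 1.5Q)q_I - (3q_I). Setting ∂π_I/∂q_I = 0: 99 - 3q_I - (3/2)(q_C) = 0.
Corvus's profit: π_C = (102 - 1.5Q)q_C - (42q_C). Setting ∂π_C/∂q_C = 0: 60 - 3q_C - (3/2)(q_I) = 0.
So q_I = (99 - (3/2)q_C)/3 and q_C = (60 - (3/2)q_I)/3.
Solving the pair: q_I = 92/3, q_C = 14/3.
Total output Q = 92/3 + 14/3 = 106/3.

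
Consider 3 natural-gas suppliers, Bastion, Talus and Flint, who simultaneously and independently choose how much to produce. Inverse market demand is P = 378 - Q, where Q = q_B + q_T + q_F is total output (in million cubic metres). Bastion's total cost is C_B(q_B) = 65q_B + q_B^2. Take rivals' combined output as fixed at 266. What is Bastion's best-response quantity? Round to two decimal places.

11.75

With rivals' combined output fixed at 266, Bastion's profit is π_B = (378 - 266 - q_B)q_B - (65q_B + q_B²) = (112 - q_B)q_B - (65q_B + q_B²).
∂π_B/∂q_B = 47 - 4q_B = 0, so q_B = 47/4.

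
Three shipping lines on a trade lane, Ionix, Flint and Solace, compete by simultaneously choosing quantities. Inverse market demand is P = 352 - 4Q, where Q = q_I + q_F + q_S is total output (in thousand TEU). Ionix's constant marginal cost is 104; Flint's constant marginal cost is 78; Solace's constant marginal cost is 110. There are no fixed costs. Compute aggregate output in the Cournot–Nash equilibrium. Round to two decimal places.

47.75

Ionix's profit: π_I = (352 - 4Q)q_I - (104q_I). Setting ∂π_I/∂q_I = 0: 248 - 8q_I - 4(q_F + q_S) = 0.
Flint's profit: π_F = (352 - 4Q)q_F - (78q_F). Setting ∂π_F/∂q_F = 0: 274 - 8q_F - 4(q_I + q_S) = 0.
Solace's first-order condition: 242 - 8q_S - 4(q_I + q_F) = 0.
Adding the 3 conditions: 764 − 8Q − 8Q = 0, i.e. Q = 191/4.
Back-substituting: q_I = (248 − 191)/4 = 57/4, q_F = (274 − 191)/4 = 83/4, q_S = (242 − 191)/4 = 51/4.
Total output Q = 57/4 + 83/4 + 51/4 = 191/4.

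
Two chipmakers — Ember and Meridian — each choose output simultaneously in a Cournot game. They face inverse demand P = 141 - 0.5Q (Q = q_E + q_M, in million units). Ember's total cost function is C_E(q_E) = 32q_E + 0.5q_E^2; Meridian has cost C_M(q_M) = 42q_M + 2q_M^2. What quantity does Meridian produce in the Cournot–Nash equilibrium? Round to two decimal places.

Ember's profit: π_E = (141 - 0.5Q)q_E - (32q_E + (1/2)q_E²). Setting ∂π_E/∂q_E = 0: 109 - 2q_E - (1/2)(q_M) = 0.
Meridian's profit: π_M = (141 - 0.5Q)q_M - (42q_M + 2q_M²). Setting ∂π_M/∂q_M = 0: 99 - 5q_M - (1/2)(q_E) = 0.
So q_E = (109 - (1/2)q_M)/2 and q_M = (99 - (1/2)q_E)/5.
Solving the pair: q_E = 1982/39, q_M = 574/39.

14.72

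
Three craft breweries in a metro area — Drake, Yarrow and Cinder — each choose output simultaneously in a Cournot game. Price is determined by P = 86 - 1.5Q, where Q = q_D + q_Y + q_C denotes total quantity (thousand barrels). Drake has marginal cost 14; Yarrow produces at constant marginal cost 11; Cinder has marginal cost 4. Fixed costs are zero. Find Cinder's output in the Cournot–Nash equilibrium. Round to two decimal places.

16.50

Drake's profit: π_D = (86 - 1.5Q)q_D - (14q_D). Setting ∂π_D/∂q_D = 0: 72 - 3q_D - (3/2)(q_Y + q_C) = 0.
Yarrow's first-order condition: 75 - 3q_Y - (3/2)(q_D + q_C) = 0.
Cinder's profit: π_C = (86 - 1.5Q)q_C - (4q_C). Setting ∂π_C/∂q_C = 0: 82 - 3q_C - (3/2)(q_D + q_Y) = 0.
Summing all 3 equations gives 229 − 6Q = 0, hence Q = 229/6.
Back-substituting: q_D = (72 − 229/4)/(3/2) = 59/6, q_Y = (75 − 229/4)/(3/2) = 71/6, q_C = (82 − 229/4)/(3/2) = 33/2.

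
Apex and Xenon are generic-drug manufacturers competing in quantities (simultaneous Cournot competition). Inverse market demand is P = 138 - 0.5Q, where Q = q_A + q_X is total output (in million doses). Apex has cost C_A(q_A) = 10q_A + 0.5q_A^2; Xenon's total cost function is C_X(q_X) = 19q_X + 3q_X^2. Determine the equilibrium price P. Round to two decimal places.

Apex's profit: π_A = (138 - 0.5Q)q_A - (10q_A + (1/2)q_A²). Setting ∂π_A/∂q_A = 0: 128 - 2q_A - (1/2)(q_X) = 0.
Xenon's first-order condition: 119 - 7q_X - (1/2)(q_A) = 0.
Best responses: q_A = (128 - (1/2)q_X)/2, q_X = (119 - (1/2)q_A)/7.
Substituting one into the other gives q_A = 60.8364 and q_X = 696/55.
Total output Q = 73.4909, so price P = 138 - (1/2)·73.4909 = 101.2545.

101.25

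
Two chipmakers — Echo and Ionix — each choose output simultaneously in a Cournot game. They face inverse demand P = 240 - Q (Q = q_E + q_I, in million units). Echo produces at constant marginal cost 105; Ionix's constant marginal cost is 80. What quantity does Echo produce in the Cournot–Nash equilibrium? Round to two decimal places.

36.67

Echo's profit: π_E = (240 - Q)q_E - (105q_E). Setting ∂π_E/∂q_E = 0: 135 - 2q_E - (q_I) = 0.
Ionix's profit: π_I = (240 - Q)q_I - (80q_I). Setting ∂π_I/∂q_I = 0: 160 - 2q_I - (q_E) = 0.
Rearranging gives the reaction functions q_E = (135 - q_I)/2 and q_I = (160 - q_E)/2.
Substituting one into the other gives q_E = 110/3 and q_I = 185/3.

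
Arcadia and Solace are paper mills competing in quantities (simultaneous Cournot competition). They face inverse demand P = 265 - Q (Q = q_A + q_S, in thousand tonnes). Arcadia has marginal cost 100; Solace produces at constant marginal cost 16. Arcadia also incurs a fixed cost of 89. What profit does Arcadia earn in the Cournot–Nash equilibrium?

640

Arcadia's profit: π_A = (265 - Q)q_A - (100q_A). Setting ∂π_A/∂q_A = 0: 165 - 2q_A - (q_S) = 0.
Solace's profit: π_S = (265 - Q)q_S - (16q_S). Setting ∂π_S/∂q_S = 0: 249 - 2q_S - (q_A) = 0.
Rearranging gives the reaction functions q_A = (165 - q_S)/2 and q_S = (249 - q_A)/2.
Solving the pair: q_A = 27, q_S = 111.
Price P = 265 - 138 = 127.
Arcadia's profit: (127 - 100)·27 - 89 = 640.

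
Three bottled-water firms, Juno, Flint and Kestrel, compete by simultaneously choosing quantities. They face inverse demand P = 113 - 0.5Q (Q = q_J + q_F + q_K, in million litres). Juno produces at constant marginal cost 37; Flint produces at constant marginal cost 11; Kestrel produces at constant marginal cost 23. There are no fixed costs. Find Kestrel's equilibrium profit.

1058

Juno's profit: π_J = (113 - 0.5Q)q_J - (37q_J). Setting ∂π_J/∂q_J = 0: 76 - q_J - (1/2)(q_F + q_K) = 0.
Flint's first-order condition: 102 - q_F - (1/2)(q_J + q_K) = 0.
Kestrel's profit: π_K = (113 - 0.5Q)q_K - (23q_K). Setting ∂π_K/∂q_K = 0: 90 - q_K - (1/2)(q_J + q_F) = 0.
Summing all 3 equations gives 268 − 2Q = 0, hence Q = 134.
Back-substituting: q_J = (76 − 67)/(1/2) = 18, q_F = (102 − 67)/(1/2) = 70, q_K = (90 − 67)/(1/2) = 46.
Price P = 113 - (1/2)·134 = 46.
Kestrel's profit: (46 - 23)·46 = 1058.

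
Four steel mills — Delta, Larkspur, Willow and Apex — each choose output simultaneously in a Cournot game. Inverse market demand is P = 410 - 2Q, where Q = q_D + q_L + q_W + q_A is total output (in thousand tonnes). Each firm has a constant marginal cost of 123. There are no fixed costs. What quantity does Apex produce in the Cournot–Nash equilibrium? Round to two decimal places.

Each firm earns π_i = (410 - 2Q)q_i - 123q_i.
First-order condition (treating rivals' output as given): 287 - 4q_i - 2·Σ_{j≠i} q_j = 0.
With identical firms every q_j equals q_i, so Σ_{j≠i} q_j = 3q_i and 287 = 10q_i, giving q_i = 287/10.

28.70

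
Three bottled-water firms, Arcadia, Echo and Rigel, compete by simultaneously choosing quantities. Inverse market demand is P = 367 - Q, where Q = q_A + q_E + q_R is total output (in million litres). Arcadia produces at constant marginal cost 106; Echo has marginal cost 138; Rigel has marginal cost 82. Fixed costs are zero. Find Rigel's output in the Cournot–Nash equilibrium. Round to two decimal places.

91.25

Arcadia's profit: π_A = (367 - Q)q_A - (106q_A). Setting ∂π_A/∂q_A = 0: 261 - 2q_A - (q_E + q_R) = 0.
Echo's profit: π_E = (367 - Q)q_E - (138q_E). Setting ∂π_E/∂q_E = 0: 229 - 2q_E - (q_A + q_R) = 0.
Rigel's profit: π_R = (367 - Q)q_R - (82q_R). Setting ∂π_R/∂q_R = 0: 285 - 2q_R - (q_A + q_E) = 0.
Adding the 3 conditions: 775 − 2Q − 2Q = 0, i.e. Q = 775/4.
Back-substituting: q_A = (261 − 775/4) = 269/4, q_E = (229 − 775/4) = 141/4, q_R = (285 − 775/4) = 365/4.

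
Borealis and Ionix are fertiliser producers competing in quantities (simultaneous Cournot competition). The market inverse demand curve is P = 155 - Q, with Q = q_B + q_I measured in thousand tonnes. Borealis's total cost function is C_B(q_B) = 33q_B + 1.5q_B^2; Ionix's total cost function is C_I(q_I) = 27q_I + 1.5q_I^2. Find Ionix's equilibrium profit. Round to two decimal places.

Borealis's profit: π_B = (155 - Q)q_B - (33q_B + (3/2)q_B²). Setting ∂π_B/∂q_B = 0: 122 - 5q_B - (q_I) = 0.
Ionix's profit: π_I = (155 - Q)q_I - (27q_I + (3/2)q_I²). Setting ∂π_I/∂q_I = 0: 128 - 5q_I - (q_B) = 0.
Rearranging gives the reaction functions q_B = (122 - q_I)/5 and q_I = (128 - q_B)/5.
Substituting one into the other gives q_B = 241/12 and q_I = 259/12.
Price P = 155 - 125/3 = 340/3.
Ionix's profit: (340/3)·(259/12) - 27·(259/12) - (3/2)(259/12)² = 1164.6007.

1164.60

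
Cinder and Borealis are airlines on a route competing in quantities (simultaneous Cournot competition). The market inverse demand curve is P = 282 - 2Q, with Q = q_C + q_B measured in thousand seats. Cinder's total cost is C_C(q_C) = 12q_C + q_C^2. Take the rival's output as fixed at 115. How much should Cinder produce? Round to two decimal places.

6.67

With the rival's output fixed at 115, Cinder's profit is π_C = (282 - 2·115 - 2q_C)q_C - (12q_C + q_C²) = (52 - 2q_C)q_C - (12q_C + q_C²).
∂π_C/∂q_C = 40 - 6q_C = 0, so q_C = 20/3.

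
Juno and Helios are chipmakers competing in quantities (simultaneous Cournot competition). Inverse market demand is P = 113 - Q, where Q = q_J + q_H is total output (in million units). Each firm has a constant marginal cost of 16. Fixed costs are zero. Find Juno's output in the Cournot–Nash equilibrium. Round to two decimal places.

Each firm earns π_i = (113 - Q)q_i - 16q_i.
First-order condition (treating rivals' output as given): 97 - 2q_i - q_j = 0.
By symmetry each firm produces the same amount; substituting q_j = q_i yields q_i = 97/3.

32.33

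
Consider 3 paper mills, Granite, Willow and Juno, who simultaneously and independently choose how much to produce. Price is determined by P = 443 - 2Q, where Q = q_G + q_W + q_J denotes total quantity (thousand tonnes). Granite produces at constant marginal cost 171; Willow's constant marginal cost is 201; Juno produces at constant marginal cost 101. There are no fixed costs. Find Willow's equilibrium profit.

Granite's profit: π_G = (443 - 2Q)q_G - (171q_G). Setting ∂π_G/∂q_G = 0: 272 - 4q_G - 2(q_W + q_J) = 0.
Willow's profit: π_W = (443 - 2Q)q_W - (201q_W). Setting ∂π_W/∂q_W = 0: 242 - 4q_W - 2(q_G + q_J) = 0.
Juno's profit: π_J = (443 - 2Q)q_J - (101q_J). Setting ∂π_J/∂q_J = 0: 342 - 4q_J - 2(q_G + q_W) = 0.
Adding the 3 first-order conditions: 856 − 8Q = 0, so Q = 107.
Back-substituting: q_G = (272 − 214)/2 = 29, q_W = (242 − 214)/2 = 14, q_J = (342 − 214)/2 = 64.
Price P = 443 - 2·107 = 229.
Willow's profit: (229 - 201)·14 = 392.

392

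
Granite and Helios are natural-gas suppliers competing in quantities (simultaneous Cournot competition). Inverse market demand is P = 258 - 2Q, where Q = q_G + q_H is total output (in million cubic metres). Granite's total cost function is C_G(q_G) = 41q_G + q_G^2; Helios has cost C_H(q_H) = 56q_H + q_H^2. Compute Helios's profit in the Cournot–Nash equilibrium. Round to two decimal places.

1773.29

Granite's profit: π_G = (258 - 2Q)q_G - (41q_G + q_G²). Setting ∂π_G/∂q_G = 0: 217 - 6q_G - 2(q_H) = 0.
Helios's first-order condition: 202 - 6q_H - 2(q_G) = 0.
Best responses: q_G = (217 - 2q_H)/6, q_H = (202 - 2q_G)/6.
Solving the pair: q_G = 449/16, q_H = 389/16.
Price P = 258 - 2·(419/8) = 613/4.
Helios's profit: (613/4)·(389/16) - 56·(389/16) - (389/16)² = 1773.2930.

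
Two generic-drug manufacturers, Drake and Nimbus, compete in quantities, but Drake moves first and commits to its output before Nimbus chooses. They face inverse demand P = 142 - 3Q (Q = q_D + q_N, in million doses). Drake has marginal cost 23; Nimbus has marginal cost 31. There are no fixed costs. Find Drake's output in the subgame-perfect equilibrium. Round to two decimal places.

Solve by backward induction. Given q_D, the follower Nimbus maximises π_N = (142 - 3q_D - 3q_N)q_N - 31q_N.
∂π_N/∂q_N = 111 - 3q_D - 6q_N = 0 gives the reaction function q_N = (111 - 3q_D)/6.
Drake substitutes q_N(q_D) into its own profit: π_D = q_D(142 - 3q_D - (111 - 3q_D)/2) - 23q_D = (173/2 - (3/2)q_D)q_D - 23q_D.
Maximising: ∂π_D/∂q_D = 127/2 - 3q_D = 0, giving q_D = 127/6.
Then q_N = (111 - 3·(127/6))/6 = 95/12.

21.17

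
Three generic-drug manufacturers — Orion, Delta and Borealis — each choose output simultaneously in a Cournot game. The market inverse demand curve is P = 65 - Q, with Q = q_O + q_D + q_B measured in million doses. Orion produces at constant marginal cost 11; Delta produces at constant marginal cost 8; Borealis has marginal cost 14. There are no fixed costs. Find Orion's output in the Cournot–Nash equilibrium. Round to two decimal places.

Orion's profit: π_O = (65 - Q)q_O - (11q_O). Setting ∂π_O/∂q_O = 0: 54 - 2q_O - (q_D + q_B) = 0.
Delta's first-order condition: 57 - 2q_D - (q_O + q_B) = 0.
Borealis's profit: π_B = (65 - Q)q_B - (14q_B). Setting ∂π_B/∂q_B = 0: 51 - 2q_B - (q_O + q_D) = 0.
Adding the 3 first-order conditions: 162 − 4Q = 0, so Q = 81/2.
Back-substituting: q_O = (54 − 81/2) = 27/2, q_D = (57 − 81/2) = 33/2, q_B = (51 − 81/2) = 21/2.

13.50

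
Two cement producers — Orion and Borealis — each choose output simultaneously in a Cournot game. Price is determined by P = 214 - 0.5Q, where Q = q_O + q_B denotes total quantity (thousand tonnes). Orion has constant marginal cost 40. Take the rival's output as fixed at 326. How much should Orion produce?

11

With the rival's output fixed at 326, Orion's profit is π_O = (214 - (1/2)·326 - (1/2)q_O)q_O - (40q_O) = (51 - (1/2)q_O)q_O - (40q_O).
∂π_O/∂q_O = 11 - q_O = 0, so q_O = 11.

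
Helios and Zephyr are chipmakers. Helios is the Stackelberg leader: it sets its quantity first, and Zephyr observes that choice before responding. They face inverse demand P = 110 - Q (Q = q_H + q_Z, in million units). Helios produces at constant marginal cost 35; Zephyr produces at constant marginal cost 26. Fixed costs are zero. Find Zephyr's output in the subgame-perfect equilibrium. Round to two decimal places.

Solve by backward induction. Given q_H, the follower Zephyr maximises π_Z = (110 - q_H - q_Z)q_Z - 26q_Z.
Follower FOC: 84 - q_H - 2q_Z = 0, so q_Z(q_H) = (84 - q_H)/2.
Helios substitutes q_Z(q_H) into its own profit: π_H = q_H(110 - q_H - (84 - q_H)/2) - 35q_H = (68 - (1/2)q_H)q_H - 35q_H.
The leader's first-order condition 33 - q_H = 0 yields q_H = 33.
Then q_Z = (84 - 33)/2 = 51/2.

25.50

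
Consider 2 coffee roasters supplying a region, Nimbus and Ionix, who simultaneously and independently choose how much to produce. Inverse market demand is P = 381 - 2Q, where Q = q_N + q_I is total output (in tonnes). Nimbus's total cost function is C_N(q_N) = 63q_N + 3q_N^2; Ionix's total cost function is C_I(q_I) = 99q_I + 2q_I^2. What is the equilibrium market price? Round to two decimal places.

271.42

Nimbus's profit: π_N = (381 - 2Q)q_N - (63q_N + 3q_N²). Setting ∂π_N/∂q_N = 0: 318 - 10q_N - 2(q_I) = 0.
Ionix's profit: π_I = (381 - 2Q)q_I - (99q_I + 2q_I²). Setting ∂π_I/∂q_I = 0: 282 - 8q_I - 2(q_N) = 0.
So q_N = (318 - 2q_I)/10 and q_I = (282 - 2q_N)/8.
Substituting one into the other gives q_N = 495/19 and q_I = 546/19.
Total output Q = 1041/19, so price P = 381 - 2·(1041/19) = 271.4211.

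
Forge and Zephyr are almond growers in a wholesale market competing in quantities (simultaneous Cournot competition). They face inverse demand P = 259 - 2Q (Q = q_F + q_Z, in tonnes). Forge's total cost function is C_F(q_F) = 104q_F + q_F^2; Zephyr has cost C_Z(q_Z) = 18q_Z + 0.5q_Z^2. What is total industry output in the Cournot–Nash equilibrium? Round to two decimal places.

54.96

Forge's profit: π_F = (259 - 2Q)q_F - (104q_F + q_F²). Setting ∂π_F/∂q_F = 0: 155 - 6q_F - 2(q_Z) = 0.
Zephyr's first-order condition: 241 - 5q_Z - 2(q_F) = 0.
So q_F = (155 - 2q_Z)/6 and q_Z = (241 - 2q_F)/5.
Solving the pair: q_F = 293/26, q_Z = 568/13.
Total output Q = 293/26 + 568/13 = 1429/26.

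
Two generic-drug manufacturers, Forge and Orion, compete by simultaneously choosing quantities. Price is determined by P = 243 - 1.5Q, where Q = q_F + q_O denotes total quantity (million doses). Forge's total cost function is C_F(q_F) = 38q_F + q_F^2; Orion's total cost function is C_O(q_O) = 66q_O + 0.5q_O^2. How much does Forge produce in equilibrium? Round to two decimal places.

31.24

Forge's profit: π_F = (243 - 1.5Q)q_F - (38q_F + q_F²). Setting ∂π_F/∂q_F = 0: 205 - 5q_F - (3/2)(q_O) = 0.
Orion's profit: π_O = (243 - 1.5Q)q_O - (66q_O + (1/2)q_O²). Setting ∂π_O/∂q_O = 0: 177 - 4q_O - (3/2)(q_F) = 0.
Rearranging gives the reaction functions q_F = (205 - (3/2)q_O)/5 and q_O = (177 - (3/2)q_F)/4.
Substituting one into the other gives q_F = 31.2394 and q_O = 32.5352.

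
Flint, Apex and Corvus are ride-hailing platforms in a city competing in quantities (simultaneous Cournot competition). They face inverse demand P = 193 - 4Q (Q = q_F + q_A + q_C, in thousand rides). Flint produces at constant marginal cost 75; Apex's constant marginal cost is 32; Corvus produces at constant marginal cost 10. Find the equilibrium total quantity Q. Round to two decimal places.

Flint's profit: π_F = (193 - 4Q)q_F - (75q_F). Setting ∂π_F/∂q_F = 0: 118 - 8q_F - 4(q_A + q_C) = 0.
Apex's first-order condition: 161 - 8q_A - 4(q_F + q_C) = 0.
Corvus's first-order condition: 183 - 8q_C - 4(q_F + q_A) = 0.
Summing all 3 equations gives 462 − 16Q = 0, hence Q = 231/8.
Back-substituting: q_F = (118 − 231/2)/4 = 5/8, q_A = (161 − 231/2)/4 = 91/8, q_C = (183 − 231/2)/4 = 135/8.
Total output Q = 5/8 + 91/8 + 135/8 = 231/8.

28.88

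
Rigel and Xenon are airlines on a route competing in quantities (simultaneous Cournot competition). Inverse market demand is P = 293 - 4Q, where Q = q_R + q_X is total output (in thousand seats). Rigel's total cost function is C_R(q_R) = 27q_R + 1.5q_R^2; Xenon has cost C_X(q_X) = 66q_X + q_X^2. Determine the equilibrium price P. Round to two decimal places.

157.47

Rigel's profit: π_R = (293 - 4Q)q_R - (27q_R + (3/2)q_R²). Setting ∂π_R/∂q_R = 0: 266 - 11q_R - 4(q_X) = 0.
Xenon's profit: π_X = (293 - 4Q)q_X - (66q_X + q_X²). Setting ∂π_X/∂q_X = 0: 227 - 10q_X - 4(q_R) = 0.
Rearranging gives the reaction functions q_R = (266 - 4q_X)/11 and q_X = (227 - 4q_R)/10.
Solving the pair: q_R = 876/47, q_X = 1433/94.
Total output Q = 33.8830, so price P = 293 - 4·33.8830 = 157.4681.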